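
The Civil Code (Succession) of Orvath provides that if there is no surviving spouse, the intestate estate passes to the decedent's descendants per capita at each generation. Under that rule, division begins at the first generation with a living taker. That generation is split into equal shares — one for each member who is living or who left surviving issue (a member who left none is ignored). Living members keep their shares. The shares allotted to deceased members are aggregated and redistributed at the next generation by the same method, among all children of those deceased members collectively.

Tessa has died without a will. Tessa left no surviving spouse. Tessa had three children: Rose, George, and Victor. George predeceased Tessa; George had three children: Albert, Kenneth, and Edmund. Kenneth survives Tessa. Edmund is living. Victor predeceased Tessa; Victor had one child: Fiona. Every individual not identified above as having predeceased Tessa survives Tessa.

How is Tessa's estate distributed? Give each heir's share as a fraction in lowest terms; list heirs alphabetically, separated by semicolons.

Albert 1/6; Edmund 1/6; Fiona 1/6; Kenneth 1/6; Rose 1/3

There is no surviving spouse, so the entire estate passes to Tessa's descendants per capita at each generation.
At generation 1 (Rose, George, Victor) there are 3 shares of (1)/3 = 1/3 each.
Living: Rose — each takes 1/3.
Deceased: George and Victor. Their combined 2/3 is pooled and carried to generation 2.
At generation 2 (Albert, Kenneth, Edmund, Fiona) there are 4 shares of (2/3)/4 = 1/6 each.
Living: Albert, Kenneth, Edmund, and Fiona — each takes 1/6.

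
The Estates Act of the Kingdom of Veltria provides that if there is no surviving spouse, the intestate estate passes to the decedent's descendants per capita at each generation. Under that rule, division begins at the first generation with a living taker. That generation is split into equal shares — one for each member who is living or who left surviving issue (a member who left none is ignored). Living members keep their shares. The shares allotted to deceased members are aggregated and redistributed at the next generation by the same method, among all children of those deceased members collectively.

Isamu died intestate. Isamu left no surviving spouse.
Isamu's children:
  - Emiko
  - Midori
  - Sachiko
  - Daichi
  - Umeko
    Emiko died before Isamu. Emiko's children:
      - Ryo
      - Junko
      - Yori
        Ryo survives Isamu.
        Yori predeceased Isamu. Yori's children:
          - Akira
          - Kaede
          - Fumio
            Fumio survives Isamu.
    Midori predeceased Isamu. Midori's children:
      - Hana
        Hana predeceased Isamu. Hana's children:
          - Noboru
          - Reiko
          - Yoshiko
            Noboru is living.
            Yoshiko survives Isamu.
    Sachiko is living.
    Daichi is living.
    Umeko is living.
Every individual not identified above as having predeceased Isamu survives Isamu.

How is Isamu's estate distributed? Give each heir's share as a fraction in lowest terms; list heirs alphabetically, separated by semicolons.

There is no surviving spouse, so the entire estate passes to Isamu's descendants per capita at each generation.
At generation 1 (Emiko, Midori, Sachiko, Daichi, Umeko) there are 5 shares of (1)/5 = 1/5 each.
Living: Sachiko, Daichi, and Umeko — each takes 1/5.
Deceased: Emiko and Midori. Their combined 2/5 is pooled and carried to generation 2.
At generation 2 (Ryo, Junko, Yori, Hana) there are 4 shares of (2/5)/4 = 1/10 each.
Living: Ryo and Junko — each takes 1/10.
Deceased: Yori and Hana. Their combined 1/5 is pooled and carried to generation 3.
At generation 3 (Akira, Kaede, Fumio, Noboru, Reiko, Yoshiko) there are 6 shares of (1/5)/6 = 1/30 each.
Living: Akira, Kaede, Fumio, Noboru, Reiko, and Yoshiko — each takes 1/30.

Akira 1/30; Daichi 1/5; Fumio 1/30; Junko 1/10; Kaede 1/30; Noboru 1/30; Reiko 1/30; Ryo 1/10; Sachiko 1/5; Umeko 1/5; Yoshiko 1/30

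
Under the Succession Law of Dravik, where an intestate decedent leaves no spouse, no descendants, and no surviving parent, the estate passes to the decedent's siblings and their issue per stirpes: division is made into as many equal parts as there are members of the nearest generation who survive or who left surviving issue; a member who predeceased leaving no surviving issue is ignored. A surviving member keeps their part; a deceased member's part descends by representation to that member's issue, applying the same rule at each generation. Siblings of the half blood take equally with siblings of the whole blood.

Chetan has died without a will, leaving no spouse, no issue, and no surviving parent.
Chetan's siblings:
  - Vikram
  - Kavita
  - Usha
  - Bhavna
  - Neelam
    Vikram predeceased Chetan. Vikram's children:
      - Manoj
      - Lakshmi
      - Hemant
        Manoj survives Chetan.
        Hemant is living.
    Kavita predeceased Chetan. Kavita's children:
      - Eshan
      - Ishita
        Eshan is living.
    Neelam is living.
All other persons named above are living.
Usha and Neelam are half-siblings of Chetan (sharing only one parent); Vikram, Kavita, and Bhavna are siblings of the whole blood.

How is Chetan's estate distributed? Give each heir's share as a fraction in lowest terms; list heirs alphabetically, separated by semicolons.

Bhavna 1/5; Eshan 1/10; Hemant 1/15; Ishita 1/10; Lakshmi 1/15; Manoj 1/15; Neelam 1/5; Usha 1/5

No spouse, descendants, or parent survives, so the estate passes to Chetan's siblings per stirpes.
Half-blood and whole-blood siblings take equally under the stated rule.
The estate is divided into 5 equal shares of 1/5 among Vikram, Kavita, Usha, Bhavna, Neelam.
Vikram predeceased; the 1/5 allotted to Vikram's branch passes to Vikram's issue by representation.
The 1/5 is divided into 3 equal shares of 1/15 among Manoj, Lakshmi, Hemant.
Manoj is living and takes 1/15.
Lakshmi is living and takes 1/15.
Hemant is living and takes 1/15.
Kavita predeceased; the 1/5 allotted to Kavita's branch passes to Kavita's issue by representation.
The 1/5 is divided into 2 equal shares of 1/10 among Eshan, Ishita.
Eshan is living and takes 1/10.
Ishita is living and takes 1/10.
Usha is living and takes 1/5.
Bhavna is living and takes 1/5.
Neelam is living and takes 1/5.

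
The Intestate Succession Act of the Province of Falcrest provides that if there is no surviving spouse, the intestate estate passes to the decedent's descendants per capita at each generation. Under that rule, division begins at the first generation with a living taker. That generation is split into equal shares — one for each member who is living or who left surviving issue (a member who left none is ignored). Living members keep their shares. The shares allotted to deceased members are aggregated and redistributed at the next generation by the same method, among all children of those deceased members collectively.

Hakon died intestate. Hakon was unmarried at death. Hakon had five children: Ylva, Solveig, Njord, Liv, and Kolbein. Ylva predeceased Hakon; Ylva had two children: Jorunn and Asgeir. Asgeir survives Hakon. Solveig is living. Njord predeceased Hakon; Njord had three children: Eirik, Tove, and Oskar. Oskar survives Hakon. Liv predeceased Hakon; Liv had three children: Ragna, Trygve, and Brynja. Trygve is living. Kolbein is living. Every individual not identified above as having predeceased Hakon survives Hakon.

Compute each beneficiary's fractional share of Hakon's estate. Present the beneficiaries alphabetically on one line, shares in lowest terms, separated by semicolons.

There is no surviving spouse, so the entire estate passes to Hakon's descendants per capita at each generation.
At generation 1 (Ylva, Solveig, Njord, Liv, Kolbein) there are 5 shares of (1)/5 = 1/5 each.
Living: Solveig and Kolbein — each takes 1/5.
Deceased: Ylva, Njord, and Liv. Their combined 3/5 is pooled and carried to generation 2.
At generation 2 (Jorunn, Asgeir, Eirik, Tove, Oskar, Ragna, Trygve, Brynja) there are 8 shares of (3/5)/8 = 3/40 each.
Living: Jorunn, Asgeir, Eirik, Tove, Oskar, Ragna, Trygve, and Brynja — each takes 3/40.

Asgeir 3/40; Brynja 3/40; Eirik 3/40; Jorunn 3/40; Kolbein 1/5; Oskar 3/40; Ragna 3/40; Solveig 1/5; Tove 3/40; Trygve 3/40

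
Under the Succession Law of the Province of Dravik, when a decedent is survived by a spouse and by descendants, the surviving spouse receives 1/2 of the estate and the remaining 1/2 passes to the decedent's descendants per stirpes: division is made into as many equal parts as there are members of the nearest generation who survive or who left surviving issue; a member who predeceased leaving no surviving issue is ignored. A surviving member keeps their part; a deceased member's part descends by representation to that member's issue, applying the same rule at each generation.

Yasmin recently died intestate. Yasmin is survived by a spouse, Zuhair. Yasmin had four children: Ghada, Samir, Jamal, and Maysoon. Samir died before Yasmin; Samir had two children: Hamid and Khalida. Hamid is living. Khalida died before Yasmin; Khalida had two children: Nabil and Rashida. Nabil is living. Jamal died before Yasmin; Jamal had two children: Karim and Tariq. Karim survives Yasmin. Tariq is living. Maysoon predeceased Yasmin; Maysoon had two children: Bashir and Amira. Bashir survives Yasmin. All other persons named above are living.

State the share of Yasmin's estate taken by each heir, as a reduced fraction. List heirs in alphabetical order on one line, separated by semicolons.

Amira 1/16; Bashir 1/16; Ghada 1/8; Hamid 1/16; Karim 1/16; Nabil 1/32; Rashida 1/32; Tariq 1/16; Zuhair 1/2

Zuhair, as surviving spouse, takes 1/2.
The remaining 1/2 passes to Yasmin's descendants per stirpes.
The 1/2 is divided into 4 equal shares of 1/8 among Ghada, Samir, Jamal, Maysoon.
Ghada is living and takes 1/8.
Samir predeceased; the 1/8 allotted to Samir's branch passes to Samir's issue by representation.
The 1/8 is divided into 2 equal shares of 1/16 among Hamid, Khalida.
Hamid is living and takes 1/16.
Khalida predeceased; the 1/16 allotted to Khalida's branch passes to Khalida's issue by representation.
The 1/16 is divided into 2 equal shares of 1/32 among Nabil, Rashida.
Nabil is living and takes 1/32.
Rashida is living and takes 1/32.
Jamal predeceased; the 1/8 allotted to Jamal's branch passes to Jamal's issue by representation.
The 1/8 is divided into 2 equal shares of 1/16 among Karim, Tariq.
Karim is living and takes 1/16.
Tariq is living and takes 1/16.
Maysoon predeceased; the 1/8 allotted to Maysoon's branch passes to Maysoon's issue by representation.
The 1/8 is divided into 2 equal shares of 1/16 among Bashir, Amira.
Bashir is living and takes 1/16.
Amira is living and takes 1/16.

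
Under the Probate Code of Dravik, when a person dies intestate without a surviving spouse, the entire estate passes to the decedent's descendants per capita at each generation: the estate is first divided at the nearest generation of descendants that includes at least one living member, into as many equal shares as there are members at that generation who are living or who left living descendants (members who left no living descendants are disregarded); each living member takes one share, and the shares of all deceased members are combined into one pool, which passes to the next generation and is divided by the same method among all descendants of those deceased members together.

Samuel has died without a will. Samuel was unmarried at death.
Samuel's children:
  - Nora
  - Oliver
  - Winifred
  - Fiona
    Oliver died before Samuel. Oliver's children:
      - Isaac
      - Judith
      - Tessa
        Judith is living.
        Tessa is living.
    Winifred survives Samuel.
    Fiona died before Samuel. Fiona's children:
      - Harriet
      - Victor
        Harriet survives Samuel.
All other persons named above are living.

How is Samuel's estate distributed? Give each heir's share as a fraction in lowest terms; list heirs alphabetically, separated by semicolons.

There is no surviving spouse, so the entire estate passes to Samuel's descendants per capita at each generation.
At generation 1 (Nora, Oliver, Winifred, Fiona) there are 4 shares of (1)/4 = 1/4 each.
Living: Nora and Winifred — each takes 1/4.
Deceased: Oliver and Fiona. Their combined 1/2 is pooled and carried to generation 2.
At generation 2 (Isaac, Judith, Tessa, Harriet, Victor) there are 5 shares of (1/2)/5 = 1/10 each.
Living: Isaac, Judith, Tessa, Harriet, and Victor — each takes 1/10.

Harriet 1/10; Isaac 1/10; Judith 1/10; Nora 1/4; Tessa 1/10; Victor 1/10; Winifred 1/4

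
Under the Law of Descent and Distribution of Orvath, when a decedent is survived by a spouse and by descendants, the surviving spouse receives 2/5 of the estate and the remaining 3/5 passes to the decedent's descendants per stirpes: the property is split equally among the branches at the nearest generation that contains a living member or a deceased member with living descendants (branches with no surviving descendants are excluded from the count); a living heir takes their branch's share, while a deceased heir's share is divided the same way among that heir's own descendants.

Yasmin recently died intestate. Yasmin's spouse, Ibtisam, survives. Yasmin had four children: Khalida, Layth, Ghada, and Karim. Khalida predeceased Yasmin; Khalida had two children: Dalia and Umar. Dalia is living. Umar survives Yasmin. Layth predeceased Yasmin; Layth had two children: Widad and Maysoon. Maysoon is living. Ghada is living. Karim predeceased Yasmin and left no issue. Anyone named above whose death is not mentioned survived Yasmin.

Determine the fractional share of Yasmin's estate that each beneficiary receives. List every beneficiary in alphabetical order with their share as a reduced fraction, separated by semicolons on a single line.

Ibtisam, as surviving spouse, takes 2/5.
The remaining 3/5 passes to Yasmin's descendants per stirpes.
Karim left no surviving issue, so that branch lapses and is disregarded.
The 3/5 is divided into 3 equal shares of 1/5 among Khalida, Layth, Ghada.
Khalida predeceased; the 1/5 allotted to Khalida's branch passes to Khalida's issue by representation.
The 1/5 is divided into 2 equal shares of 1/10 among Dalia, Umar.
Dalia is living and takes 1/10.
Umar is living and takes 1/10.
Layth predeceased; the 1/5 allotted to Layth's branch passes to Layth's issue by representation.
The 1/5 is divided into 2 equal shares of 1/10 among Widad, Maysoon.
Widad is living and takes 1/10.
Maysoon is living and takes 1/10.
Ghada is living and takes 1/5.

Dalia 1/10; Ghada 1/5; Ibtisam 2/5; Maysoon 1/10; Umar 1/10; Widad 1/10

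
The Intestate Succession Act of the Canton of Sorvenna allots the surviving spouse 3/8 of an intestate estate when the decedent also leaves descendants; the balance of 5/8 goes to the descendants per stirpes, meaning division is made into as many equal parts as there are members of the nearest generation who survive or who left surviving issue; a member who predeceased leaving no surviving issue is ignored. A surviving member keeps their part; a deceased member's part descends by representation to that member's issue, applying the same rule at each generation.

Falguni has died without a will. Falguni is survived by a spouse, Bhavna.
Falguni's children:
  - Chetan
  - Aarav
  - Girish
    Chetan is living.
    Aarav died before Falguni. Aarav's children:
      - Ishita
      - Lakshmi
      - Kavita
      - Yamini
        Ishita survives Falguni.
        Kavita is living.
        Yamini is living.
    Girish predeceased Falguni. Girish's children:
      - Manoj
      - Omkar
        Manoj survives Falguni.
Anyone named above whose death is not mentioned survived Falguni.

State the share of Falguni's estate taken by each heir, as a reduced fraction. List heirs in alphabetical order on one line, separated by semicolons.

Bhavna, as surviving spouse, takes 3/8.
The remaining 5/8 passes to Falguni's descendants per stirpes.
The 5/8 is divided into 3 equal shares of 5/24 among Chetan, Aarav, Girish.
Chetan is living and takes 5/24.
Aarav predeceased; the 5/24 allotted to Aarav's branch passes to Aarav's issue by representation.
The 5/24 is divided into 4 equal shares of 5/96 among Ishita, Lakshmi, Kavita, Yamini.
Ishita is living and takes 5/96.
Lakshmi is living and takes 5/96.
Kavita is living and takes 5/96.
Yamini is living and takes 5/96.
Girish predeceased; the 5/24 allotted to Girish's branch passes to Girish's issue by representation.
The 5/24 is divided into 2 equal shares of 5/48 among Manoj, Omkar.
Manoj is living and takes 5/48.
Omkar is living and takes 5/48.

Bhavna 3/8; Chetan 5/24; Ishita 5/96; Kavita 5/96; Lakshmi 5/96; Manoj 5/48; Omkar 5/48; Yamini 5/96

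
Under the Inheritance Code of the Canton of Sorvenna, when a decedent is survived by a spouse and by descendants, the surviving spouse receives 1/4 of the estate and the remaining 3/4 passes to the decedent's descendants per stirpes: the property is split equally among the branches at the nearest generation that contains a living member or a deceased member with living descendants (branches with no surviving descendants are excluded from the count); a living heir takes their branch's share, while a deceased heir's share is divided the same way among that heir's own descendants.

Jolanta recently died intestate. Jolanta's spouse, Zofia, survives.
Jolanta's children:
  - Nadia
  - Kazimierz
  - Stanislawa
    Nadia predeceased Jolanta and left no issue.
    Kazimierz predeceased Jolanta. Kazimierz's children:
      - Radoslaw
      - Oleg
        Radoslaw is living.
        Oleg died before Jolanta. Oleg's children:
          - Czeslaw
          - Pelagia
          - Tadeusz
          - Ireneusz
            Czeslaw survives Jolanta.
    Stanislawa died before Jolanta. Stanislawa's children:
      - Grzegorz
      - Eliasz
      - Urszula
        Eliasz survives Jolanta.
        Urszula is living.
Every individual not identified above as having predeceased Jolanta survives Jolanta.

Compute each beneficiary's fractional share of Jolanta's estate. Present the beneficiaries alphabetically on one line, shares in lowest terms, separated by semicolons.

Czeslaw 3/64; Eliasz 1/8; Grzegorz 1/8; Ireneusz 3/64; Pelagia 3/64; Radoslaw 3/16; Tadeusz 3/64; Urszula 1/8; Zofia 1/4

Zofia, as surviving spouse, takes 1/4.
The remaining 3/4 passes to Jolanta's descendants per stirpes.
Nadia left no surviving issue, so that branch lapses and is disregarded.
The 3/4 is divided into 2 equal shares of 3/8 among Kazimierz, Stanislawa.
Kazimierz predeceased; the 3/8 allotted to Kazimierz's branch passes to Kazimierz's issue by representation.
The 3/8 is divided into 2 equal shares of 3/16 among Radoslaw, Oleg.
Radoslaw is living and takes 3/16.
Oleg predeceased; the 3/16 allotted to Oleg's branch passes to Oleg's issue by representation.
The 3/16 is divided into 4 equal shares of 3/64 among Czeslaw, Pelagia, Tadeusz, Ireneusz.
Czeslaw is living and takes 3/64.
Pelagia is living and takes 3/64.
Tadeusz is living and takes 3/64.
Ireneusz is living and takes 3/64.
Stanislawa predeceased; the 3/8 allotted to Stanislawa's branch passes to Stanislawa's issue by representation.
The 3/8 is divided into 3 equal shares of 1/8 among Grzegorz, Eliasz, Urszula.
Grzegorz is living and takes 1/8.
Eliasz is living and takes 1/8.
Urszula is living and takes 1/8.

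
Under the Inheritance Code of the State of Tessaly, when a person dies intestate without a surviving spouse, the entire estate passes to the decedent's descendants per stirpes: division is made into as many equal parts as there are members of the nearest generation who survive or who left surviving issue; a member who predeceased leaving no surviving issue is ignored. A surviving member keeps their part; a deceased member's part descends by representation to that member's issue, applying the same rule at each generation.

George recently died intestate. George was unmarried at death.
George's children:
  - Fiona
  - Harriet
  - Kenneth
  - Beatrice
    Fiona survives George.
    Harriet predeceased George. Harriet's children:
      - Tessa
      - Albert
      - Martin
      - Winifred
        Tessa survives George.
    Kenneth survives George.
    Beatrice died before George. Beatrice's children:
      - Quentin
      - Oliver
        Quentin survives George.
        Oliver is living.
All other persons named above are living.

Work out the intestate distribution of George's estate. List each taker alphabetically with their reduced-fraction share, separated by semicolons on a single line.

Albert 1/16; Fiona 1/4; Kenneth 1/4; Martin 1/16; Oliver 1/8; Quentin 1/8; Tessa 1/16; Winifred 1/16

There is no surviving spouse, so the entire estate passes to George's descendants per stirpes.
The estate is divided into 4 equal shares of 1/4 among Fiona, Harriet, Kenneth, Beatrice.
Fiona is living and takes 1/4.
Harriet predeceased; the 1/4 allotted to Harriet's branch passes to Harriet's issue by representation.
The 1/4 is divided into 4 equal shares of 1/16 among Tessa, Albert, Martin, Winifred.
Tessa is living and takes 1/16.
Albert is living and takes 1/16.
Martin is living and takes 1/16.
Winifred is living and takes 1/16.
Kenneth is living and takes 1/4.
Beatrice predeceased; the 1/4 allotted to Beatrice's branch passes to Beatrice's issue by representation.
The 1/4 is divided into 2 equal shares of 1/8 among Quentin, Oliver.
Quentin is living and takes 1/8.
Oliver is living and takes 1/8.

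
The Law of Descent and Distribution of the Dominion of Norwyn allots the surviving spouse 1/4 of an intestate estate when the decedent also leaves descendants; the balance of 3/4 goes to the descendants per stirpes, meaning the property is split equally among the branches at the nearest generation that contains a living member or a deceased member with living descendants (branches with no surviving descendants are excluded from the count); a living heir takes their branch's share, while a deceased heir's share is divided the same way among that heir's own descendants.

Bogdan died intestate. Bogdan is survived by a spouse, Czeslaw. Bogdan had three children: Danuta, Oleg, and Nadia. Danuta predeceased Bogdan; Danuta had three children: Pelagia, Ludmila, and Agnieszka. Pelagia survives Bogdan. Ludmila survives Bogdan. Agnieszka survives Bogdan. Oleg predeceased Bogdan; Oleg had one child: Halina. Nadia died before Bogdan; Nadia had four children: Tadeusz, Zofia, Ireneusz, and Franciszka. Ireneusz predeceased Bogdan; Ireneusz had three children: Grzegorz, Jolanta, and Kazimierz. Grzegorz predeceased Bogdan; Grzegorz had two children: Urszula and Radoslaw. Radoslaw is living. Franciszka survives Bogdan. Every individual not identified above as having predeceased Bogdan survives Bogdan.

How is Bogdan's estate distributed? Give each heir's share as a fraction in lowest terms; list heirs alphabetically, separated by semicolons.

Czeslaw, as surviving spouse, takes 1/4.
The remaining 3/4 passes to Bogdan's descendants per stirpes.
The 3/4 is divided into 3 equal shares of 1/4 among Danuta, Oleg, Nadia.
Danuta predeceased; the 1/4 allotted to Danuta's branch passes to Danuta's issue by representation.
The 1/4 is divided into 3 equal shares of 1/12 among Pelagia, Ludmila, Agnieszka.
Pelagia is living and takes 1/12.
Ludmila is living and takes 1/12.
Agnieszka is living and takes 1/12.
Oleg predeceased; the 1/4 allotted to Oleg's branch passes to Oleg's issue by representation.
Halina is the sole taker at this level and receives the full 1/4.
Nadia predeceased; the 1/4 allotted to Nadia's branch passes to Nadia's issue by representation.
The 1/4 is divided into 4 equal shares of 1/16 among Tadeusz, Zofia, Ireneusz, Franciszka.
Tadeusz is living and takes 1/16.
Zofia is living and takes 1/16.
Ireneusz predeceased; the 1/16 allotted to Ireneusz's branch passes to Ireneusz's issue by representation.
The 1/16 is divided into 3 equal shares of 1/48 among Grzegorz, Jolanta, Kazimierz.
Grzegorz predeceased; the 1/48 allotted to Grzegorz's branch passes to Grzegorz's issue by representation.
The 1/48 is divided into 2 equal shares of 1/96 among Urszula, Radoslaw.
Urszula is living and takes 1/96.
Radoslaw is living and takes 1/96.
Jolanta is living and takes 1/48.
Kazimierz is living and takes 1/48.
Franciszka is living and takes 1/16.

Agnieszka 1/12; Czeslaw 1/4; Franciszka 1/16; Halina 1/4; Jolanta 1/48; Kazimierz 1/48; Ludmila 1/12; Pelagia 1/12; Radoslaw 1/96; Tadeusz 1/16; Urszula 1/96; Zofia 1/16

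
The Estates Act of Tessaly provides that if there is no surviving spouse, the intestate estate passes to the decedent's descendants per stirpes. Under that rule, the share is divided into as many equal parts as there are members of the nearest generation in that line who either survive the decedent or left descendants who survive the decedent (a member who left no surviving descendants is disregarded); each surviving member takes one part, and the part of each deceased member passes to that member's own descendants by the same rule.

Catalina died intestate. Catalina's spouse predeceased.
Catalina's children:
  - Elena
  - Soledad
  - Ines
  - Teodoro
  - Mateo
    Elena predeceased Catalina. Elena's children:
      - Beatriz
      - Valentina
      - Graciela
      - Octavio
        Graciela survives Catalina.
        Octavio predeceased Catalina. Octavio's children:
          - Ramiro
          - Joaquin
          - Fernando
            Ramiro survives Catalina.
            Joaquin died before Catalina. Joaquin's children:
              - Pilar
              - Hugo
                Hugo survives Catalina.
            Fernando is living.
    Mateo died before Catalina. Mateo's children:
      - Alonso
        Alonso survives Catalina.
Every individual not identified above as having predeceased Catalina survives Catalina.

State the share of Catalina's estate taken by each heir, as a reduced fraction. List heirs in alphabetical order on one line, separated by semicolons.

Alonso 1/5; Beatriz 1/20; Fernando 1/60; Graciela 1/20; Hugo 1/120; Ines 1/5; Pilar 1/120; Ramiro 1/60; Soledad 1/5; Teodoro 1/5; Valentina 1/20

There is no surviving spouse, so the entire estate passes to Catalina's descendants per stirpes.
The estate is divided into 5 equal shares of 1/5 among Elena, Soledad, Ines, Teodoro, Mateo.
Elena predeceased; the 1/5 allotted to Elena's branch passes to Elena's issue by representation.
The 1/5 is divided into 4 equal shares of 1/20 among Beatriz, Valentina, Graciela, Octavio.
Beatriz is living and takes 1/20.
Valentina is living and takes 1/20.
Graciela is living and takes 1/20.
Octavio predeceased; the 1/20 allotted to Octavio's branch passes to Octavio's issue by representation.
The 1/20 is divided into 3 equal shares of 1/60 among Ramiro, Joaquin, Fernando.
Ramiro is living and takes 1/60.
Joaquin predeceased; the 1/60 allotted to Joaquin's branch passes to Joaquin's issue by representation.
The 1/60 is divided into 2 equal shares of 1/120 among Pilar, Hugo.
Pilar is living and takes 1/120.
Hugo is living and takes 1/120.
Fernando is living and takes 1/60.
Soledad is living and takes 1/5.
Ines is living and takes 1/5.
Teodoro is living and takes 1/5.
Mateo predeceased; the 1/5 allotted to Mateo's branch passes to Mateo's issue by representation.
Alonso is the sole taker at this level and receives the full 1/5.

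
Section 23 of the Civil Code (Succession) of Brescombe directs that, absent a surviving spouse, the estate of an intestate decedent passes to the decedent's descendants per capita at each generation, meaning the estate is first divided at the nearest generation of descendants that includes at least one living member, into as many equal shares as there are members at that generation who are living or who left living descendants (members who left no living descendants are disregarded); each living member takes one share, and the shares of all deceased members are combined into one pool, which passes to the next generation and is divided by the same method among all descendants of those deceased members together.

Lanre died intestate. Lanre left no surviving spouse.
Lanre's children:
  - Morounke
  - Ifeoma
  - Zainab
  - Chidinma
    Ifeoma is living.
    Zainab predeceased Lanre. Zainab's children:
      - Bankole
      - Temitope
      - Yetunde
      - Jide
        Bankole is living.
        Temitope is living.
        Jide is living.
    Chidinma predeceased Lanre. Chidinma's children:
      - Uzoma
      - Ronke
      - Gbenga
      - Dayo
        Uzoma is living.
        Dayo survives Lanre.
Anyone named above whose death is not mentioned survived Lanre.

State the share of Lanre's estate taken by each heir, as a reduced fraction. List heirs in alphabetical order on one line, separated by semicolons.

There is no surviving spouse, so the entire estate passes to Lanre's descendants per capita at each generation.
At generation 1 (Morounke, Ifeoma, Zainab, Chidinma) there are 4 shares of (1)/4 = 1/4 each.
Living: Morounke and Ifeoma — each takes 1/4.
Deceased: Zainab and Chidinma. Their combined 1/2 is pooled and carried to generation 2.
At generation 2 (Bankole, Temitope, Yetunde, Jide, Uzoma, Ronke, Gbenga, Dayo) there are 8 shares of (1/2)/8 = 1/16 each.
Living: Bankole, Temitope, Yetunde, Jide, Uzoma, Ronke, Gbenga, and Dayo — each takes 1/16.

Bankole 1/16; Dayo 1/16; Gbenga 1/16; Ifeoma 1/4; Jide 1/16; Morounke 1/4; Ronke 1/16; Temitope 1/16; Uzoma 1/16; Yetunde 1/16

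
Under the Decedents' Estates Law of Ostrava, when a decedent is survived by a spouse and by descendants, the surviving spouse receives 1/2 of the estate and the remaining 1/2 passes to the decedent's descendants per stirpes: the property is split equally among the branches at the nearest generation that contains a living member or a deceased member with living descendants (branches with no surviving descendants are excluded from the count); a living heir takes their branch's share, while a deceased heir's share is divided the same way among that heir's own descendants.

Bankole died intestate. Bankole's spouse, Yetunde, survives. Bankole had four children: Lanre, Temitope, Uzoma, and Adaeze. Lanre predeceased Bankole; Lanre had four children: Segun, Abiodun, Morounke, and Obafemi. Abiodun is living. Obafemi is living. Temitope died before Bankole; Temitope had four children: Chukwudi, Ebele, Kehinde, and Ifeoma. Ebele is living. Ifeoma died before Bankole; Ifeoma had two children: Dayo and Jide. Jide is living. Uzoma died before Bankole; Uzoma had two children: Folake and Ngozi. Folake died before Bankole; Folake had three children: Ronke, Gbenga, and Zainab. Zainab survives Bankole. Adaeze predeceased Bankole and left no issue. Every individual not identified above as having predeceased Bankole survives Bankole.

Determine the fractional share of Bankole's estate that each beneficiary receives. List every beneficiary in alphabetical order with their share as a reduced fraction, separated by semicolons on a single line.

Yetunde, as surviving spouse, takes 1/2.
The remaining 1/2 passes to Bankole's descendants per stirpes.
Adaeze left no surviving issue, so that branch lapses and is disregarded.
The 1/2 is divided into 3 equal shares of 1/6 among Lanre, Temitope, Uzoma.
Lanre predeceased; the 1/6 allotted to Lanre's branch passes to Lanre's issue by representation.
The 1/6 is divided into 4 equal shares of 1/24 among Segun, Abiodun, Morounke, Obafemi.
Segun is living and takes 1/24.
Abiodun is living and takes 1/24.
Morounke is living and takes 1/24.
Obafemi is living and takes 1/24.
Temitope predeceased; the 1/6 allotted to Temitope's branch passes to Temitope's issue by representation.
The 1/6 is divided into 4 equal shares of 1/24 among Chukwudi, Ebele, Kehinde, Ifeoma.
Chukwudi is living and takes 1/24.
Ebele is living and takes 1/24.
Kehinde is living and takes 1/24.
Ifeoma predeceased; the 1/24 allotted to Ifeoma's branch passes to Ifeoma's issue by representation.
The 1/24 is divided into 2 equal shares of 1/48 among Dayo, Jide.
Dayo is living and takes 1/48.
Jide is living and takes 1/48.
Uzoma predeceased; the 1/6 allotted to Uzoma's branch passes to Uzoma's issue by representation.
The 1/6 is divided into 2 equal shares of 1/12 among Folake, Ngozi.
Folake predeceased; the 1/12 allotted to Folake's branch passes to Folake's issue by representation.
The 1/12 is divided into 3 equal shares of 1/36 among Ronke, Gbenga, Zainab.
Ronke is living and takes 1/36.
Gbenga is living and takes 1/36.
Zainab is living and takes 1/36.
Ngozi is living and takes 1/12.

Abiodun 1/24; Chukwudi 1/24; Dayo 1/48; Ebele 1/24; Gbenga 1/36; Jide 1/48; Kehinde 1/24; Morounke 1/24; Ngozi 1/12; Obafemi 1/24; Ronke 1/36; Segun 1/24; Yetunde 1/2; Zainab 1/36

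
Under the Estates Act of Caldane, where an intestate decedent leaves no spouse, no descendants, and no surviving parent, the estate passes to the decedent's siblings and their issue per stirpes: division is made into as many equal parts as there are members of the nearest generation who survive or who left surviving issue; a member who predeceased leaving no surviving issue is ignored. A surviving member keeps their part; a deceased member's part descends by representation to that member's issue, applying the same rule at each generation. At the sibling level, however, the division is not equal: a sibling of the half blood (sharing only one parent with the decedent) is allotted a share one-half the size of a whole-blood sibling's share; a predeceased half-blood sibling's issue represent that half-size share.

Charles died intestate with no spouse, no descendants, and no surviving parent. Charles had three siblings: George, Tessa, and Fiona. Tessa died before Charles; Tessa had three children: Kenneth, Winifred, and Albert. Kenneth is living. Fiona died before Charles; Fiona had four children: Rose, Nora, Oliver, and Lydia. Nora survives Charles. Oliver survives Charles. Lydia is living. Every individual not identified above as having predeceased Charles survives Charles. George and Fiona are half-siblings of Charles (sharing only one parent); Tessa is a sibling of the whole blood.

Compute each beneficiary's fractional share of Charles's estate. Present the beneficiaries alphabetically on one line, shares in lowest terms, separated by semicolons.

Albert 1/6; George 1/4; Kenneth 1/6; Lydia 1/16; Nora 1/16; Oliver 1/16; Rose 1/16; Winifred 1/6

No spouse, descendants, or parent survives, so the estate passes to Charles's siblings per stirpes.
Half-blood siblings count for one-half the weight of whole-blood siblings at the initial division.
Dividing 1 in proportion to weights (total weight 2): George (weight 1/2) → 1/4; Tessa (weight 1) → 1/2; Fiona (weight 1/2) → 1/4.
George is living and takes 1/4.
Tessa predeceased; the 1/2 allotted to Tessa's branch passes to Tessa's issue by representation.
The 1/2 is divided into 3 equal shares of 1/6 among Kenneth, Winifred, Albert.
Kenneth is living and takes 1/6.
Winifred is living and takes 1/6.
Albert is living and takes 1/6.
Fiona predeceased; the 1/4 allotted to Fiona's branch passes to Fiona's issue by representation.
The 1/4 is divided into 4 equal shares of 1/16 among Rose, Nora, Oliver, Lydia.
Rose is living and takes 1/16.
Nora is living and takes 1/16.
Oliver is living and takes 1/16.
Lydia is living and takes 1/16.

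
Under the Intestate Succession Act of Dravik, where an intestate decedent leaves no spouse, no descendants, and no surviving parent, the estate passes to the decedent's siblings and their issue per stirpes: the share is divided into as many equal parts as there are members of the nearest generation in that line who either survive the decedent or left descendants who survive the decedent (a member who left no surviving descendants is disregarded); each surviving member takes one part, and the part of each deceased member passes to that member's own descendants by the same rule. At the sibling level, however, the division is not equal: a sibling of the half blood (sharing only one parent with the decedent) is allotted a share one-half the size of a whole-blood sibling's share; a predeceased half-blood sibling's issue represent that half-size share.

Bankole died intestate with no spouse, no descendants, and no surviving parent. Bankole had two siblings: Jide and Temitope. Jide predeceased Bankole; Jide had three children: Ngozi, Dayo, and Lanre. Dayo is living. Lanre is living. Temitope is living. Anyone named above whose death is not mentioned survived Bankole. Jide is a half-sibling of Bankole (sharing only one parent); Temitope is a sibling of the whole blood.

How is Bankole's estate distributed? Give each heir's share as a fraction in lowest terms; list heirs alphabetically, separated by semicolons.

Dayo 1/9; Lanre 1/9; Ngozi 1/9; Temitope 2/3

No spouse, descendants, or parent survives, so the estate passes to Bankole's siblings per stirpes.
Half-blood siblings count for one-half the weight of whole-blood siblings at the initial division.
Dividing 1 in proportion to weights (total weight 3/2): Jide (weight 1/2) → 1/3; Temitope (weight 1) → 2/3.
Jide predeceased; the 1/3 allotted to Jide's branch passes to Jide's issue by representation.
The 1/3 is divided into 3 equal shares of 1/9 among Ngozi, Dayo, Lanre.
Ngozi is living and takes 1/9.
Dayo is living and takes 1/9.
Lanre is living and takes 1/9.
Temitope is living and takes 2/3.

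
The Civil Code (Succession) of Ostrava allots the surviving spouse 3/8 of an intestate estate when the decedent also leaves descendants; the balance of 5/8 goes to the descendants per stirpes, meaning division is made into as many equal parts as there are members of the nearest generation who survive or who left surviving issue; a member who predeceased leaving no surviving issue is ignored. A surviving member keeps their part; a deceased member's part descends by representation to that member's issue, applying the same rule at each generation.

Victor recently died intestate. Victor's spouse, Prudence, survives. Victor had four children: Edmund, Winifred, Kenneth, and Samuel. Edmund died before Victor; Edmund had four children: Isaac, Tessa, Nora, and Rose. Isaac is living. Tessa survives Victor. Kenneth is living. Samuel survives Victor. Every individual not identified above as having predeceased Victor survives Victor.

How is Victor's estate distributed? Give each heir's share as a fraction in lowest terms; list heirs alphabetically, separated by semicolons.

Isaac 5/128; Kenneth 5/32; Nora 5/128; Prudence 3/8; Rose 5/128; Samuel 5/32; Tessa 5/128; Winifred 5/32

Prudence, as surviving spouse, takes 3/8.
The remaining 5/8 passes to Victor's descendants per stirpes.
The 5/8 is divided into 4 equal shares of 5/32 among Edmund, Winifred, Kenneth, Samuel.
Edmund predeceased; the 5/32 allotted to Edmund's branch passes to Edmund's issue by representation.
The 5/32 is divided into 4 equal shares of 5/128 among Isaac, Tessa, Nora, Rose.
Isaac is living and takes 5/128.
Tessa is living and takes 5/128.
Nora is living and takes 5/128.
Rose is living and takes 5/128.
Winifred is living and takes 5/32.
Kenneth is living and takes 5/32.
Samuel is living and takes 5/32.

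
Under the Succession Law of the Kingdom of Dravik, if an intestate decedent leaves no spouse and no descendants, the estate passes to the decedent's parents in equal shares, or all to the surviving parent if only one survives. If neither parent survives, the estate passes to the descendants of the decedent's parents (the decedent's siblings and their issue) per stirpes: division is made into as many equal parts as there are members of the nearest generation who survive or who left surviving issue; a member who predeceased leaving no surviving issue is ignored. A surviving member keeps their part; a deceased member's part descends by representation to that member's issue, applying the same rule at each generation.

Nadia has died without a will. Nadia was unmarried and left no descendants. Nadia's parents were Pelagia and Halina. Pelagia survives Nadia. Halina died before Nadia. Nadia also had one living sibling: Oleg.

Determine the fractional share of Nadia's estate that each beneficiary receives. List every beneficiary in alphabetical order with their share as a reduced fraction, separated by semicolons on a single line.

Only one parent, Pelagia, survives, so Pelagia takes the entire estate. The siblings take nothing because a surviving parent has priority.

Pelagia 1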